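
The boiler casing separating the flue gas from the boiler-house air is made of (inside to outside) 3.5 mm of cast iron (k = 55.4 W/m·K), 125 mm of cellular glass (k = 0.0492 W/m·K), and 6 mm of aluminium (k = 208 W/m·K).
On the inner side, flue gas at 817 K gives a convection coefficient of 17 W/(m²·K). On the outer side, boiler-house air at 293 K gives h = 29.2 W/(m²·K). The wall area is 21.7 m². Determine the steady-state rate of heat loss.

Q ≈ 4320 W

Using the resistance-network approach (series):
R_inner film = 1/(h_i·A) = 1/(17×21.7) = 0.002711 K/W
R_cast iron = L/(kA) = 0.0035/(55.4×21.7) = 2.911×10^-6 K/W
R_cellular glass = L/(kA) = 0.125/(0.0492×21.7) = 0.1171 K/W
R_aluminium = L/(kA) = 0.006/(208×21.7) = 1.329×10^-6 K/W
R_outer film = 1/(h_o·A) = 1/(29.2×21.7) = 0.001578 K/W
R_total = 0.1214 K/W
Q = ΔT / R_total = 524 / 0.1214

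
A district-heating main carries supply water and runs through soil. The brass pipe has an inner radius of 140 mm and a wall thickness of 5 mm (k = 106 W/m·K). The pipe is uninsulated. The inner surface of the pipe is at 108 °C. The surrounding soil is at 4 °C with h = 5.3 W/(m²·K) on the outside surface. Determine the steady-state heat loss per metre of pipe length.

Cylindrical conduction, so R = ln(r₂/r₁)/(2πkL) per layer, in series:
R_brass pipe wall = ln(145/140)/(2π×106×1) = 5.269×10^-5 K/W
R_outer film = 1/(h_o·2πr_oL) = 1/(5.3×2π×0.145×1) = 0.2071 K/W
R_total = 0.2072 K/W
Q = ΔT/R_total = 104/0.2072

q′ ≈ 502 W/m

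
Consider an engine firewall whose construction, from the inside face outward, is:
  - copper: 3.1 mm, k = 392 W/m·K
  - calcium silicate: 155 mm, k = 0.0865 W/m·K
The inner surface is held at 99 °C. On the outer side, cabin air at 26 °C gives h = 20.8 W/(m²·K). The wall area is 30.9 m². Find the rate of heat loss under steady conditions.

Q ≈ 1230 W

Treating each layer as a thermal resistance in series:
R_copper = L/(kA) = 0.0031/(392×30.9) = 2.559×10^-7 K/W
R_calcium silicate = L/(kA) = 0.155/(0.0865×30.9) = 0.05799 K/W
R_outer film = 1/(h_o·A) = 1/(20.8×30.9) = 0.001556 K/W
R_total = 0.05955 K/W
Q = ΔT / R_total = 73 / 0.05955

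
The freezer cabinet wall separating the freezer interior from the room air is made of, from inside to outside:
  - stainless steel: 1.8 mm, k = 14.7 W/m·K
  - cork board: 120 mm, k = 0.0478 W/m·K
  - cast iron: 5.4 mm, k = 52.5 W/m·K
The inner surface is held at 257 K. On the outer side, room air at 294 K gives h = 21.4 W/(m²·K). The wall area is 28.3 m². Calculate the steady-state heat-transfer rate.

Q ≈ 409 W

Treating each layer as a thermal resistance in series:
R_stainless steel = L/(kA) = 0.0018/(14.7×28.3) = 4.327×10^-6 K/W
R_cork board = L/(kA) = 0.12/(0.0478×28.3) = 0.08871 K/W
R_cast iron = L/(kA) = 0.0054/(52.5×28.3) = 3.635×10^-6 K/W
R_outer film = 1/(h_o·A) = 1/(21.4×28.3) = 0.001651 K/W
R_total = 0.09037 K/W
Q = ΔT / R_total = 37 / 0.09037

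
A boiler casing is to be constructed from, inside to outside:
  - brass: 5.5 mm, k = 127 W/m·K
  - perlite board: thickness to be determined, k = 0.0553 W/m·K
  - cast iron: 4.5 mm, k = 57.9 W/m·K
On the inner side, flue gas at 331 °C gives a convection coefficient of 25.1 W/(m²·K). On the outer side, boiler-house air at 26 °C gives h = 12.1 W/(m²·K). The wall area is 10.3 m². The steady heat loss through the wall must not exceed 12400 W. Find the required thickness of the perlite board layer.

Model the wall as resistances in series:
R_inner film = 1/(h_i·A) = 1/(25.1×10.3) = 0.003868 K/W
R_brass = L/(kA) = 0.0055/(127×10.3) = 4.205×10^-6 K/W
R_cast iron = L/(kA) = 0.0045/(57.9×10.3) = 7.546×10^-6 K/W
R_outer film = 1/(h_o·A) = 1/(12.1×10.3) = 0.008024 K/W
Sum of the known resistances R_other = 0.0119 K/W
Required total resistance R_tot = ΔT/Q_allow = 305/12400 = 0.0246 K/W
R_perlite board = R_tot − R_other = 0.01269 K/W
L = R·k·A = 0.01269×0.0553×10.3

L ≈ 7.23 mm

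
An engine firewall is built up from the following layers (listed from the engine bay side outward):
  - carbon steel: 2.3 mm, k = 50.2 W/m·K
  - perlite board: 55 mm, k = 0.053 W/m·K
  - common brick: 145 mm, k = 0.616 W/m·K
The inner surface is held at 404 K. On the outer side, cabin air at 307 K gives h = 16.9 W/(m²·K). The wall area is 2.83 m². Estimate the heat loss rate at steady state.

Thermal resistances in series:
R_carbon steel = L/(kA) = 0.0023/(50.2×2.83) = 1.619×10^-5 K/W
R_perlite board = L/(kA) = 0.055/(0.053×2.83) = 0.3667 K/W
R_common brick = L/(kA) = 0.145/(0.616×2.83) = 0.08318 K/W
R_outer film = 1/(h_o·A) = 1/(16.9×2.83) = 0.02091 K/W
R_total = 0.4708 K/W
Q = ΔT / R_total = 97 / 0.4708

Q ≈ 206 W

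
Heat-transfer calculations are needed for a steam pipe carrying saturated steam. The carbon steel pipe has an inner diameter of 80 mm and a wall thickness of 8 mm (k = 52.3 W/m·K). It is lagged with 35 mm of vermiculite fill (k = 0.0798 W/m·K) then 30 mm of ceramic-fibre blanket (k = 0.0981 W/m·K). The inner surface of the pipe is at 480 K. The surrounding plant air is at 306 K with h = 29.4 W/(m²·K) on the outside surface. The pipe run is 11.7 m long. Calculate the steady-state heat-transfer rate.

Q ≈ 1240 W

Radial resistances (cylindrical: R_cond = ln(r_o/r_i)/(2πkL), R_conv = 1/(h·2πrL)):
R_carbon steel pipe wall = ln(48/40)/(2π×52.3×11.7) = 4.742×10^-5 K/W
R_vermiculite fill = ln(83/48)/(2π×0.0798×11.7) = 0.09335 K/W
R_ceramic-fibre blanket = ln(113/83)/(2π×0.0981×11.7) = 0.04278 K/W
R_outer film = 1/(h_o·2πr_oL) = 1/(29.4×2π×0.113×11.7) = 0.004095 K/W
R_total = 0.1403 K/W
Q = ΔT/R_total = 174/0.1403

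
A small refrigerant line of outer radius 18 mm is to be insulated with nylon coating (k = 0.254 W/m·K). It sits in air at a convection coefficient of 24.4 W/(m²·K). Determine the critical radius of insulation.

For a cylinder r_cr = k/h = 0.254/24.4
r_cr = 10.4 mm; since the bare radius (18 mm) is above r_cr, any added insulation will reduce heat loss.

r_cr ≈ 10.4 mm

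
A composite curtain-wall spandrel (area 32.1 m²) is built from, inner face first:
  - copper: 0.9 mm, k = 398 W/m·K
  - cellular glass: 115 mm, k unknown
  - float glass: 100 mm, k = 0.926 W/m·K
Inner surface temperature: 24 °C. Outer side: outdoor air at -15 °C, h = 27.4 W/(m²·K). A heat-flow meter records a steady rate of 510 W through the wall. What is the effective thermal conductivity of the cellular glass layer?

Using the resistance-network approach (series):
R_copper = L/(kA) = 0.0009/(398×32.1) = 7.045×10^-8 K/W
R_float glass = L/(kA) = 0.1/(0.926×32.1) = 0.003364 K/W
R_outer film = 1/(h_o·A) = 1/(27.4×32.1) = 0.001137 K/W
Sum of known resistances R_other = 0.004501 K/W
Total R = ΔT/Q = 39/510 = 0.07647 K/W
R_cellular glass = R_total − R_other = 0.07197 K/W
k = L/(R·A) = 0.115/(0.07197×32.1)

k ≈ 0.0498 W/(m·K)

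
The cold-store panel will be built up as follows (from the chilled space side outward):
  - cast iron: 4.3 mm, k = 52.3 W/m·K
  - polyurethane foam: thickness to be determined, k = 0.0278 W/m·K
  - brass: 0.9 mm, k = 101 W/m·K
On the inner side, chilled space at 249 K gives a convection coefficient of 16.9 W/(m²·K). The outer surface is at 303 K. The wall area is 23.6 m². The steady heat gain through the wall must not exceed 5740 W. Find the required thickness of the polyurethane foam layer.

L ≈ 4.52 mm

Thermal resistances in series:
R_inner film = 1/(h_i·A) = 1/(16.9×23.6) = 0.002507 K/W
R_cast iron = L/(kA) = 0.0043/(52.3×23.6) = 3.484×10^-6 K/W
R_brass = L/(kA) = 0.0009/(101×23.6) = 3.776×10^-7 K/W
Sum of the known resistances R_other = 0.002511 K/W
Required total resistance R_tot = ΔT/Q_allow = 54/5740 = 0.009408 K/W
R_polyurethane foam = R_tot − R_other = 0.006897 K/W
L = R·k·A = 0.006897×0.0278×23.6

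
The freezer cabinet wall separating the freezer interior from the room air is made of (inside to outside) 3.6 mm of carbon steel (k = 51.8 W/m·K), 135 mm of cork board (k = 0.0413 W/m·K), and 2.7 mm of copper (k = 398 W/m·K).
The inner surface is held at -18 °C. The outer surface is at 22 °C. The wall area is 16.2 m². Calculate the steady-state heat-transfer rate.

Q ≈ 198 W

Series thermal resistances:
R_carbon steel = L/(kA) = 0.0036/(51.8×16.2) = 4.29×10^-6 K/W
R_cork board = L/(kA) = 0.135/(0.0413×16.2) = 0.2018 K/W
R_copper = L/(kA) = 0.0027/(398×16.2) = 4.188×10^-7 K/W
R_total = 0.2018 K/W
Q = ΔT / R_total = 40 / 0.2018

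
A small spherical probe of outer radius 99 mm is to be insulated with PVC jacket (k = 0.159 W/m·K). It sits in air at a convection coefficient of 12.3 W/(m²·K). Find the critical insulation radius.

r_cr ≈ 25.9 mm

For a sphere r_cr = 2k/h = 2×0.159/12.3
r_cr = 25.9 mm; since the bare radius (99 mm) is above r_cr, any added insulation will reduce heat loss.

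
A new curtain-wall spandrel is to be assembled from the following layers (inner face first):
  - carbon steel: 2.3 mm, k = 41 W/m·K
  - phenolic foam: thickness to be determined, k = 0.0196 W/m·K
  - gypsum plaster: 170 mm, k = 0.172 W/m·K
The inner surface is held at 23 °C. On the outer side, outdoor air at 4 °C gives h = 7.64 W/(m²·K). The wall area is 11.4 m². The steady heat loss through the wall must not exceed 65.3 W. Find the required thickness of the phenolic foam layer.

L ≈ 43.1 mm

Using the resistance-network approach (series):
R_carbon steel = L/(kA) = 0.0023/(41×11.4) = 4.921×10^-6 K/W
R_gypsum plaster = L/(kA) = 0.17/(0.172×11.4) = 0.0867 K/W
R_outer film = 1/(h_o·A) = 1/(7.64×11.4) = 0.01148 K/W
Sum of the known resistances R_other = 0.09819 K/W
Required total resistance R_tot = ΔT/Q_allow = 19/65.3 = 0.291 K/W
R_phenolic foam = R_tot − R_other = 0.1928 K/W
L = R·k·A = 0.1928×0.0196×11.4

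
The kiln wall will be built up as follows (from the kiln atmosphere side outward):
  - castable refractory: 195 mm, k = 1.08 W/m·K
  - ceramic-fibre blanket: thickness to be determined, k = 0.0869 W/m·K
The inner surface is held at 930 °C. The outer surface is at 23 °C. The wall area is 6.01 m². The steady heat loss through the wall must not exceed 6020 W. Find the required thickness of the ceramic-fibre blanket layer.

L ≈ 63 mm

Treating each layer as a thermal resistance in series:
R_castable refractory = L/(kA) = 0.195/(1.08×6.01) = 0.03004 K/W
Sum of the known resistances R_other = 0.03004 K/W
Required total resistance R_tot = ΔT/Q_allow = 907/6020 = 0.1507 K/W
R_ceramic-fibre blanket = R_tot − R_other = 0.1206 K/W
L = R·k·A = 0.1206×0.0869×6.01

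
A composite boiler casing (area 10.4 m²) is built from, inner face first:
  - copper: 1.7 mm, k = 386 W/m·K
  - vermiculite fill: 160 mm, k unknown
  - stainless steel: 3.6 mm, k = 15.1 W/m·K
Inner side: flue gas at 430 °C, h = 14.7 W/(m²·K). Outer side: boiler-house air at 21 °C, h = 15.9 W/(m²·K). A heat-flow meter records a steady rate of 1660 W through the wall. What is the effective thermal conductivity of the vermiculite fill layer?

Treating each layer as a thermal resistance in series:
R_inner film = 1/(h_i·A) = 1/(14.7×10.4) = 0.006541 K/W
R_copper = L/(kA) = 0.0017/(386×10.4) = 4.235×10^-7 K/W
R_stainless steel = L/(kA) = 0.0036/(15.1×10.4) = 2.292×10^-5 K/W
R_outer film = 1/(h_o·A) = 1/(15.9×10.4) = 0.006047 K/W
Sum of known resistances R_other = 0.01261 K/W
Total R = ΔT/Q = 409/1660 = 0.2464 K/W
R_vermiculite fill = R_total − R_other = 0.2338 K/W
k = L/(R·A) = 0.16/(0.2338×10.4)

k ≈ 0.0658 W/(m·K)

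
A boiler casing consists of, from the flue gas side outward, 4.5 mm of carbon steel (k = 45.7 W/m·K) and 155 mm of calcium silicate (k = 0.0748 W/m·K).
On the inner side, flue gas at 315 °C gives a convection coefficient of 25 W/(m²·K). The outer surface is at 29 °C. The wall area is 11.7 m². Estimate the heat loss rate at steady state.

Q ≈ 1580 W

Using the resistance-network approach (series):
R_inner film = 1/(h_i·A) = 1/(25×11.7) = 0.003419 K/W
R_carbon steel = L/(kA) = 0.0045/(45.7×11.7) = 8.416×10^-6 K/W
R_calcium silicate = L/(kA) = 0.155/(0.0748×11.7) = 0.1771 K/W
R_total = 0.1805 K/W
Q = ΔT / R_total = 286 / 0.1805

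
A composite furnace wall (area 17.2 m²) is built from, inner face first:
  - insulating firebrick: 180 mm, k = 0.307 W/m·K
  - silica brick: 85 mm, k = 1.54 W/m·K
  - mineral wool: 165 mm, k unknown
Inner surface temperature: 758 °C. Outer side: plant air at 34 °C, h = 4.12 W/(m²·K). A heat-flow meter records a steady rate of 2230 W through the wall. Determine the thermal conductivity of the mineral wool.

k ≈ 0.0351 W/(m·K)

Thermal resistances in series:
R_insulating firebrick = L/(kA) = 0.18/(0.307×17.2) = 0.03409 K/W
R_silica brick = L/(kA) = 0.085/(1.54×17.2) = 0.003209 K/W
R_outer film = 1/(h_o·A) = 1/(4.12×17.2) = 0.01411 K/W
Sum of known resistances R_other = 0.05141 K/W
Total R = ΔT/Q = 724/2230 = 0.3247 K/W
R_mineral wool = R_total − R_other = 0.2733 K/W
k = L/(R·A) = 0.165/(0.2733×17.2)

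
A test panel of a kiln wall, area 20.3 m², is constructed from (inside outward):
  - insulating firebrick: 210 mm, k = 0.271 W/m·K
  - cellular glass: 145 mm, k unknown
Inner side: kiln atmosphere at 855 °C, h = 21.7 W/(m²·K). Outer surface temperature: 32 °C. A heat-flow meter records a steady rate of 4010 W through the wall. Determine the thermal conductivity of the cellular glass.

Thermal resistances in series:
R_inner film = 1/(h_i·A) = 1/(21.7×20.3) = 0.00227 K/W
R_insulating firebrick = L/(kA) = 0.21/(0.271×20.3) = 0.03817 K/W
Sum of known resistances R_other = 0.04044 K/W
Total R = ΔT/Q = 823/4010 = 0.2052 K/W
R_cellular glass = R_total − R_other = 0.1648 K/W
k = L/(R·A) = 0.145/(0.1648×20.3)

k ≈ 0.0433 W/(m·K)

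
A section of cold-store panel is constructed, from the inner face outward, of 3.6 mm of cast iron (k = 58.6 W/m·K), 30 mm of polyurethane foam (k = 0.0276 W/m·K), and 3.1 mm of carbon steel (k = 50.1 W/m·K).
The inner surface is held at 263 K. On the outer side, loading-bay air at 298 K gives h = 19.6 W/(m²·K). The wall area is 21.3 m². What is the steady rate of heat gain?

Q ≈ 655 W

Treating each layer as a thermal resistance in series:
R_cast iron = L/(kA) = 0.0036/(58.6×21.3) = 2.884×10^-6 K/W
R_polyurethane foam = L/(kA) = 0.03/(0.0276×21.3) = 0.05103 K/W
R_carbon steel = L/(kA) = 0.0031/(50.1×21.3) = 2.905×10^-6 K/W
R_outer film = 1/(h_o·A) = 1/(19.6×21.3) = 0.002395 K/W
R_total = 0.05343 K/W
Q = ΔT / R_total = 35 / 0.05343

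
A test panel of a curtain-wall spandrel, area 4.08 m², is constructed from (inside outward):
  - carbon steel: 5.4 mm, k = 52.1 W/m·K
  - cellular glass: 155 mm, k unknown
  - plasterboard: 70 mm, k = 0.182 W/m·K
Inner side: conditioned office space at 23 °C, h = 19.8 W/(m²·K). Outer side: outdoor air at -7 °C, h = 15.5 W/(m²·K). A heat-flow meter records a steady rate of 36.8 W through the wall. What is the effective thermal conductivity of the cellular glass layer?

k ≈ 0.0548 W/(m·K)

Series thermal resistances:
R_inner film = 1/(h_i·A) = 1/(19.8×4.08) = 0.01238 K/W
R_carbon steel = L/(kA) = 0.0054/(52.1×4.08) = 2.54×10^-5 K/W
R_plasterboard = L/(kA) = 0.07/(0.182×4.08) = 0.09427 K/W
R_outer film = 1/(h_o·A) = 1/(15.5×4.08) = 0.01581 K/W
Sum of known resistances R_other = 0.1225 K/W
Total R = ΔT/Q = 30/36.8 = 0.8152 K/W
R_cellular glass = R_total − R_other = 0.6927 K/W
k = L/(R·A) = 0.155/(0.6927×4.08)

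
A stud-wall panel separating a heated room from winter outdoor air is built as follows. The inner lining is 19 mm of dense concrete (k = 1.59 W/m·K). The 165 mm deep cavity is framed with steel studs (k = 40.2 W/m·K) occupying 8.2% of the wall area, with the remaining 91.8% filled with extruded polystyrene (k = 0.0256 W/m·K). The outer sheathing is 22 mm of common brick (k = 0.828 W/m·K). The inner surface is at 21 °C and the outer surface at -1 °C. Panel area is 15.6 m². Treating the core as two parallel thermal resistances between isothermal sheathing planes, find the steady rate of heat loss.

Q ≈ 3890 W

Sheathing layers in series; stud and cavity paths in parallel between them.
R_inner = 0.019/(1.59×15.6) = 7.66×10^-4 K/W
R_stud  = 0.165/(40.2×0.082×15.6) = 0.003209 K/W
R_cav   = 0.165/(0.0256×0.918×15.6) = 0.4501 K/W
1/R_core = 1/R_stud + 1/R_cav → R_core = 0.003186 K/W
R_outer = 0.022/(0.828×15.6) = 0.001703 K/W
R_total = 0.005655 K/W
Q = ΔT/R_total = 22/0.005655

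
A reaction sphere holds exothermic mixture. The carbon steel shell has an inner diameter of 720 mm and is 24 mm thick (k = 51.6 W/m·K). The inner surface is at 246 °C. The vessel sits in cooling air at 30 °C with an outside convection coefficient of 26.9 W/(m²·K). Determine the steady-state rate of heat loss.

Q ≈ 10600 W

Spherical conduction: R = (1/r_in − 1/r_out)/(4πk) per layer; series-sum.
R_carbon steel shell = (1/0.36 − 1/0.384)/(4π×51.6) = 2.677×10^-4 K/W
R_outer film = 1/(h·4πr_o²) = 1/(26.9×4π×0.384²) = 0.02006 K/W
R_total = 0.02033 K/W
Q = ΔT/R_total = 216/0.02033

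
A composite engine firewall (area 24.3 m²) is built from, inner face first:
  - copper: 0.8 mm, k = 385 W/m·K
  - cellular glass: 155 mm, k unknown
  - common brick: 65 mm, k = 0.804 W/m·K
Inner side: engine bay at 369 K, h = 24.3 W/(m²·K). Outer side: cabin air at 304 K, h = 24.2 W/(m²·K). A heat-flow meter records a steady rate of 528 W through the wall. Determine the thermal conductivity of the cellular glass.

Series thermal resistances:
R_inner film = 1/(h_i·A) = 1/(24.3×24.3) = 0.001694 K/W
R_copper = L/(kA) = 0.0008/(385×24.3) = 8.551×10^-8 K/W
R_common brick = L/(kA) = 0.065/(0.804×24.3) = 0.003327 K/W
R_outer film = 1/(h_o·A) = 1/(24.2×24.3) = 0.001701 K/W
Sum of known resistances R_other = 0.006721 K/W
Total R = ΔT/Q = 65/528 = 0.1231 K/W
R_cellular glass = R_total − R_other = 0.1164 K/W
k = L/(R·A) = 0.155/(0.1164×24.3)

k ≈ 0.0548 W/(m·K)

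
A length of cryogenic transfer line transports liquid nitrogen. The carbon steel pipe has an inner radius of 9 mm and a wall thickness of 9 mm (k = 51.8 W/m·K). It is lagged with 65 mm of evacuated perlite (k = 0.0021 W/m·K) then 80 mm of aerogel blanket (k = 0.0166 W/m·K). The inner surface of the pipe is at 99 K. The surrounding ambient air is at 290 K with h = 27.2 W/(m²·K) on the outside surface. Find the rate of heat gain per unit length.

q′ ≈ 1.56 W/m

Per-layer cylindrical resistances, series-summed:
R_carbon steel pipe wall = ln(18/9)/(2π×51.8×1) = 0.00213 K/W
R_evacuated perlite = ln(83/18)/(2π×0.0021×1) = 115.8 K/W
R_aerogel blanket = ln(163/83)/(2π×0.0166×1) = 6.471 K/W
R_outer film = 1/(h_o·2πr_oL) = 1/(27.2×2π×0.163×1) = 0.0359 K/W
R_total = 122.3 K/W
Q = ΔT/R_total = 191/122.3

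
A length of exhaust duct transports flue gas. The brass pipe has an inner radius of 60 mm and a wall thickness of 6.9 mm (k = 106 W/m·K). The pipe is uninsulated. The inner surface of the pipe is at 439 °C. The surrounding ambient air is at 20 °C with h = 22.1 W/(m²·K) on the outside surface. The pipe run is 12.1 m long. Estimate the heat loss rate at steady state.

Treating each annulus and film as a series resistance:
R_brass pipe wall = ln(66.9/60)/(2π×106×12.1) = 1.351×10^-5 K/W
R_outer film = 1/(h_o·2πr_oL) = 1/(22.1×2π×0.0669×12.1) = 0.008896 K/W
R_total = 0.00891 K/W
Q = ΔT/R_total = 419/0.00891

Q ≈ 47000 W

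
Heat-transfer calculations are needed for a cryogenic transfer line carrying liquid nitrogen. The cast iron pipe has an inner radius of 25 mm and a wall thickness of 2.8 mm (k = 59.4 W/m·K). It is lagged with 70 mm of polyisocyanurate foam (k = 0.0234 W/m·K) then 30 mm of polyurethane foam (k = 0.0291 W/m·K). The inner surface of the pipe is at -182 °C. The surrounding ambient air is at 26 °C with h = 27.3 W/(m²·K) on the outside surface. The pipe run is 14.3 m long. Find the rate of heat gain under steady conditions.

Per-layer cylindrical resistances, series-summed:
R_cast iron pipe wall = ln(27.8/25)/(2π×59.4×14.3) = 1.989×10^-5 K/W
R_polyisocyanurate foam = ln(97.8/27.8)/(2π×0.0234×14.3) = 0.5983 K/W
R_polyurethane foam = ln(127.8/97.8)/(2π×0.0291×14.3) = 0.1023 K/W
R_outer film = 1/(h_o·2πr_oL) = 1/(27.3×2π×0.1278×14.3) = 0.00319 K/W
R_total = 0.7038 K/W
Q = ΔT/R_total = 208/0.7038

Q ≈ 296 W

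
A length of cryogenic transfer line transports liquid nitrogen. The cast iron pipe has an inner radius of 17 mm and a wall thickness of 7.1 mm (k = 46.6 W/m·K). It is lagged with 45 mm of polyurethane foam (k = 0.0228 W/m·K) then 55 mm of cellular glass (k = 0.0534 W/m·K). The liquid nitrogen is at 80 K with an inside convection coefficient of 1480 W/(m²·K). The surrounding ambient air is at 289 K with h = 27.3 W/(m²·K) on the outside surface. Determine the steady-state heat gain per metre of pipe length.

q′ ≈ 22.8 W/m

For a radial system each layer contributes R = ln(r_out/r_in)/(2πkL); films add R = 1/(hA).
R_inner film = 1/(h_i·2πr₁L) = 1/(1480×2π×0.017×1) = 0.006326 K/W
R_cast iron pipe wall = ln(24.1/17)/(2π×46.6×1) = 0.001192 K/W
R_polyurethane foam = ln(69.1/24.1)/(2π×0.0228×1) = 7.353 K/W
R_cellular glass = ln(124.1/69.1)/(2π×0.0534×1) = 1.745 K/W
R_outer film = 1/(h_o·2πr_oL) = 1/(27.3×2π×0.1241×1) = 0.04698 K/W
R_total = 9.152 K/W
Q = ΔT/R_total = 209/9.152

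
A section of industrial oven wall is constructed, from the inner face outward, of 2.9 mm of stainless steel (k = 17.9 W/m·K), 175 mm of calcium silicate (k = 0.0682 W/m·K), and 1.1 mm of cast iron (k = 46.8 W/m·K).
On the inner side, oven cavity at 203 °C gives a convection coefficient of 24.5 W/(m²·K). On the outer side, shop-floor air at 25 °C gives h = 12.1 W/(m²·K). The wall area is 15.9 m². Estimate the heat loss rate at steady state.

Q ≈ 1050 W

Using the resistance-network approach (series):
R_inner film = 1/(h_i·A) = 1/(24.5×15.9) = 0.002567 K/W
R_stainless steel = L/(kA) = 0.0029/(17.9×15.9) = 1.019×10^-5 K/W
R_calcium silicate = L/(kA) = 0.175/(0.0682×15.9) = 0.1614 K/W
R_cast iron = L/(kA) = 0.0011/(46.8×15.9) = 1.478×10^-6 K/W
R_outer film = 1/(h_o·A) = 1/(12.1×15.9) = 0.005198 K/W
R_total = 0.1692 K/W
Q = ΔT / R_total = 178 / 0.1692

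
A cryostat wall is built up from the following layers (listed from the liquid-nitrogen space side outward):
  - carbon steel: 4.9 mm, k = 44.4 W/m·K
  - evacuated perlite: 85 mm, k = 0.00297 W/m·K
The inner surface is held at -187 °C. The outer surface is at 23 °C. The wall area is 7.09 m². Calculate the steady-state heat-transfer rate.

Thermal resistances in series:
R_carbon steel = L/(kA) = 0.0049/(44.4×7.09) = 1.557×10^-5 K/W
R_evacuated perlite = L/(kA) = 0.085/(0.00297×7.09) = 4.037 K/W
R_total = 4.037 K/W
Q = ΔT / R_total = 210 / 4.037

Q ≈ 52 W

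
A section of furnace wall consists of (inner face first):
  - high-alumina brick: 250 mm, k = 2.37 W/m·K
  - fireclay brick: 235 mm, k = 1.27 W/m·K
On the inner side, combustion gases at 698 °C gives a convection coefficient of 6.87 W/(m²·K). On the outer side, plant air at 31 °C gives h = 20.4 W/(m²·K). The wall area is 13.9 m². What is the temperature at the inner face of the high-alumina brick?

T ≈ 498 °C

Thermal resistances in series:
R_inner film = 1/(h_i·A) = 1/(6.87×13.9) = 0.01047 K/W
R_high-alumina brick = L/(kA) = 0.25/(2.37×13.9) = 0.007589 K/W
R_fireclay brick = L/(kA) = 0.235/(1.27×13.9) = 0.01331 K/W
R_outer film = 1/(h_o·A) = 1/(20.4×13.9) = 0.003527 K/W
R_total = 0.0349 K/W;  Q = ΔT/R_total = 667/0.0349 = 19110 W
T_interface = T_inner − Q·ΣR(inner→interface) = 698 − 19100×0.01047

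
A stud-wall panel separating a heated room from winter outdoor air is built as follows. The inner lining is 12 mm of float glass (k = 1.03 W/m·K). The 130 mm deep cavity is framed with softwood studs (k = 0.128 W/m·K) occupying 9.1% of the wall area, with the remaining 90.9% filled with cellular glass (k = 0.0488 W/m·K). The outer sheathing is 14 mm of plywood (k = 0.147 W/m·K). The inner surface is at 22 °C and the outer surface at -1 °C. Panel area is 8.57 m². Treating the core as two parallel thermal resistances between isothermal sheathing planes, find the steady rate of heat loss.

Q ≈ 81.2 W

Sheathing layers in series; stud and cavity paths in parallel between them.
R_inner = 0.012/(1.03×8.57) = 0.001359 K/W
R_stud  = 0.13/(0.128×0.091×8.57) = 1.302 K/W
R_cav   = 0.13/(0.0488×0.909×8.57) = 0.342 K/W
1/R_core = 1/R_stud + 1/R_cav → R_core = 0.2708 K/W
R_outer = 0.014/(0.147×8.57) = 0.01111 K/W
R_total = 0.2833 K/W
Q = ΔT/R_total = 23/0.2833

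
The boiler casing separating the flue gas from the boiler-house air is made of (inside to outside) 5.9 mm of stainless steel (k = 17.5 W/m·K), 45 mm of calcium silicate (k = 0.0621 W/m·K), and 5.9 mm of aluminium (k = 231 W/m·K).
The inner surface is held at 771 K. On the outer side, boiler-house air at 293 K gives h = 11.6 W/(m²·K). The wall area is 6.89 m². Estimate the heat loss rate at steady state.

Model the wall as resistances in series:
R_stainless steel = L/(kA) = 0.0059/(17.5×6.89) = 4.893×10^-5 K/W
R_calcium silicate = L/(kA) = 0.045/(0.0621×6.89) = 0.1052 K/W
R_aluminium = L/(kA) = 0.0059/(231×6.89) = 3.707×10^-6 K/W
R_outer film = 1/(h_o·A) = 1/(11.6×6.89) = 0.01251 K/W
R_total = 0.1177 K/W
Q = ΔT / R_total = 478 / 0.1177

Q ≈ 4060 W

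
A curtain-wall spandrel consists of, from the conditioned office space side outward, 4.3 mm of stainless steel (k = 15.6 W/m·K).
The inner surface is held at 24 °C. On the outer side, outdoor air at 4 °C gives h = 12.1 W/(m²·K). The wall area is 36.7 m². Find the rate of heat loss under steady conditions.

Q ≈ 8850 W

Series thermal resistances:
R_stainless steel = L/(kA) = 0.0043/(15.6×36.7) = 7.511×10^-6 K/W
R_outer film = 1/(h_o·A) = 1/(12.1×36.7) = 0.002252 K/W
R_total = 0.002259 K/W
Q = ΔT / R_total = 20 / 0.002259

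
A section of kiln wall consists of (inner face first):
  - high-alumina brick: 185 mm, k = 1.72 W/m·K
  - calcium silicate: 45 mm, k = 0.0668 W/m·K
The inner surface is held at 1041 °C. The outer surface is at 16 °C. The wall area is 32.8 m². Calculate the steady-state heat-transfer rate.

Series thermal resistances:
R_high-alumina brick = L/(kA) = 0.185/(1.72×32.8) = 0.003279 K/W
R_calcium silicate = L/(kA) = 0.045/(0.0668×32.8) = 0.02054 K/W
R_total = 0.02382 K/W
Q = ΔT / R_total = 1025 / 0.02382

Q ≈ 43000 W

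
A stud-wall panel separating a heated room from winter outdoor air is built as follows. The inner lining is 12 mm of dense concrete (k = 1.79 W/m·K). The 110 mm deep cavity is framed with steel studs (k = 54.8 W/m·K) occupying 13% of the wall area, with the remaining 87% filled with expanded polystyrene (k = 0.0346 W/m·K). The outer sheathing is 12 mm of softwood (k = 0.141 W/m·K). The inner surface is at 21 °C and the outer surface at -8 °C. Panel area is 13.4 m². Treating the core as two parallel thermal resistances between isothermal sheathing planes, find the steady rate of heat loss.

Sheathing layers in series; stud and cavity paths in parallel between them.
R_inner = 0.012/(1.79×13.4) = 5.003×10^-4 K/W
R_stud  = 0.11/(54.8×0.13×13.4) = 0.001152 K/W
R_cav   = 0.11/(0.0346×0.87×13.4) = 0.2727 K/W
1/R_core = 1/R_stud + 1/R_cav → R_core = 0.001147 K/W
R_outer = 0.012/(0.141×13.4) = 0.006351 K/W
R_total = 0.007999 K/W
Q = ΔT/R_total = 29/0.007999

Q ≈ 3630 W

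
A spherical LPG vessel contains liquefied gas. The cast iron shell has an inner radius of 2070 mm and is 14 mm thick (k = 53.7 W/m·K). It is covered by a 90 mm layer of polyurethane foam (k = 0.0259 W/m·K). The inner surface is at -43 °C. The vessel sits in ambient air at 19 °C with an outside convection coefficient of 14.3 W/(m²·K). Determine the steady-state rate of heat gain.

Q ≈ 997 W

For a spherical shell R = (1/r₁ − 1/r₂)/(4πk); film R = 1/(h·4πr²). In series:
R_cast iron shell = (1/2.07 − 1/2.084)/(4π×53.7) = 4.809×10^-6 K/W
R_polyurethane foam = (1/2.084 − 1/2.174)/(4π×0.0259) = 0.06103 K/W
R_outer film = 1/(h·4πr_o²) = 1/(14.3×4π×2.174²) = 0.001177 K/W
R_total = 0.06222 K/W
Q = ΔT/R_total = 62/0.06222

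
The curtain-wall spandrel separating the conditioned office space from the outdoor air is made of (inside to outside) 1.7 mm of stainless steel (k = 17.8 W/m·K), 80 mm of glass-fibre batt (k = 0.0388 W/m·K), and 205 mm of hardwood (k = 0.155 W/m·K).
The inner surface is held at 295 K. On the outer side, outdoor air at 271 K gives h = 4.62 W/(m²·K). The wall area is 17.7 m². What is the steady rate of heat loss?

Q ≈ 118 W

Series thermal resistances:
R_stainless steel = L/(kA) = 0.0017/(17.8×17.7) = 5.396×10^-6 K/W
R_glass-fibre batt = L/(kA) = 0.08/(0.0388×17.7) = 0.1165 K/W
R_hardwood = L/(kA) = 0.205/(0.155×17.7) = 0.07472 K/W
R_outer film = 1/(h_o·A) = 1/(4.62×17.7) = 0.01223 K/W
R_total = 0.2034 K/W
Q = ΔT / R_total = 24 / 0.2034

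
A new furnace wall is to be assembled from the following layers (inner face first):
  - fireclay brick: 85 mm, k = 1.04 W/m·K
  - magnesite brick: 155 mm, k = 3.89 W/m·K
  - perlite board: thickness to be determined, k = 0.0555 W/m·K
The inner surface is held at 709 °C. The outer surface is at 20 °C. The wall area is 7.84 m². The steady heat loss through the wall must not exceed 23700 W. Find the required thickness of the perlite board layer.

Series thermal resistances:
R_fireclay brick = L/(kA) = 0.085/(1.04×7.84) = 0.01042 K/W
R_magnesite brick = L/(kA) = 0.155/(3.89×7.84) = 0.005082 K/W
Sum of the known resistances R_other = 0.01551 K/W
Required total resistance R_tot = ΔT/Q_allow = 689/23700 = 0.02907 K/W
R_perlite board = R_tot − R_other = 0.01356 K/W
L = R·k·A = 0.01356×0.0555×7.84

L ≈ 5.9 mm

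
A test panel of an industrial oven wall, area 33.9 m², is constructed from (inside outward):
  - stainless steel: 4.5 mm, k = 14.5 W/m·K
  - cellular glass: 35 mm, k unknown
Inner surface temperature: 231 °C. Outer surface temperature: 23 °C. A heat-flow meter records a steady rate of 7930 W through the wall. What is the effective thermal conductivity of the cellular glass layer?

k ≈ 0.0394 W/(m·K)

Series thermal resistances:
R_stainless steel = L/(kA) = 0.0045/(14.5×33.9) = 9.155×10^-6 K/W
Sum of known resistances R_other = 9.155×10^-6 K/W
Total R = ΔT/Q = 208/7930 = 0.02623 K/W
R_cellular glass = R_total − R_other = 0.02622 K/W
k = L/(R·A) = 0.035/(0.02622×33.9)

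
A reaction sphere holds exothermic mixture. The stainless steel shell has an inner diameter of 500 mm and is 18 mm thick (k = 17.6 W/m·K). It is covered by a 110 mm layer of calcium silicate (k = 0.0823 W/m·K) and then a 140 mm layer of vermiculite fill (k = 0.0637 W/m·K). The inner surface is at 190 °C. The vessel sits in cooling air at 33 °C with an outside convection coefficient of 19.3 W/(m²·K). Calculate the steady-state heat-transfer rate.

For a spherical shell R = (1/r₁ − 1/r₂)/(4πk); film R = 1/(h·4πr²). In series:
R_stainless steel shell = (1/0.25 − 1/0.268)/(4π×17.6) = 0.001215 K/W
R_calcium silicate = (1/0.268 − 1/0.378)/(4π×0.0823) = 1.05 K/W
R_vermiculite fill = (1/0.378 − 1/0.518)/(4π×0.0637) = 0.8932 K/W
R_outer film = 1/(h·4πr_o²) = 1/(19.3×4π×0.518²) = 0.01537 K/W
R_total = 1.96 K/W
Q = ΔT/R_total = 157/1.96

Q ≈ 80.1 W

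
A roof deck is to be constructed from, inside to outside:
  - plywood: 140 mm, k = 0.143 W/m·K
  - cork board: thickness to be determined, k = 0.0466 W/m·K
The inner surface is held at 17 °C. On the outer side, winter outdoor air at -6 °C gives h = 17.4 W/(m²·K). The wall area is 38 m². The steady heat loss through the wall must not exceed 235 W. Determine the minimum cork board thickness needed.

L ≈ 125 mm

Series thermal resistances:
R_plywood = L/(kA) = 0.14/(0.143×38) = 0.02576 K/W
R_outer film = 1/(h_o·A) = 1/(17.4×38) = 0.001512 K/W
Sum of the known resistances R_other = 0.02728 K/W
Required total resistance R_tot = ΔT/Q_allow = 23/235 = 0.09787 K/W
R_cork board = R_tot − R_other = 0.0706 K/W
L = R·k·A = 0.0706×0.0466×38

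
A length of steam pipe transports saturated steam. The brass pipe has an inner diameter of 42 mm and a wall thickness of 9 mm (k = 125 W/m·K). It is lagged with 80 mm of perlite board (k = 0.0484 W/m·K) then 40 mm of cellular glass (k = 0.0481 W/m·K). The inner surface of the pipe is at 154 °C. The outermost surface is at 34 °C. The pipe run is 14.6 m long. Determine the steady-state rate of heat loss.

For a radial system each layer contributes R = ln(r_out/r_in)/(2πkL); films add R = 1/(hA).
R_brass pipe wall = ln(30/21)/(2π×125×14.6) = 3.11×10^-5 K/W
R_perlite board = ln(110/30)/(2π×0.0484×14.6) = 0.2926 K/W
R_cellular glass = ln(150/110)/(2π×0.0481×14.6) = 0.07029 K/W
R_total = 0.363 K/W
Q = ΔT/R_total = 120/0.363

Q ≈ 331 W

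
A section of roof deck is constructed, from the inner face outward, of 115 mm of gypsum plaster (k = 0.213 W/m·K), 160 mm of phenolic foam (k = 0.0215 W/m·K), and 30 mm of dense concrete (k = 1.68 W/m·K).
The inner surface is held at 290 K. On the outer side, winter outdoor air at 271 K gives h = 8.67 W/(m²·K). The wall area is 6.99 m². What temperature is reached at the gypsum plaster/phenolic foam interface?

T ≈ 289 K

Thermal resistances in series:
R_gypsum plaster = L/(kA) = 0.115/(0.213×6.99) = 0.07724 K/W
R_phenolic foam = L/(kA) = 0.16/(0.0215×6.99) = 1.065 K/W
R_dense concrete = L/(kA) = 0.03/(1.68×6.99) = 0.002555 K/W
R_outer film = 1/(h_o·A) = 1/(8.67×6.99) = 0.0165 K/W
R_total = 1.161 K/W;  Q = ΔT/R_total = 19/1.161 = 16.37 W
T_interface = T_inner − Q·ΣR(inner→interface) = 290 − 16.4×0.07724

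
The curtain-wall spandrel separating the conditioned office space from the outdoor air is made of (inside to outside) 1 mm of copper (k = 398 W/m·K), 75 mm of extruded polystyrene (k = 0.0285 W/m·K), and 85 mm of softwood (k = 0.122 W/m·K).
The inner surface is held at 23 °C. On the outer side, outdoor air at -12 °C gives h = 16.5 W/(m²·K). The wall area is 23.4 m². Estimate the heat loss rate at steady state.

Series thermal resistances:
R_copper = L/(kA) = 0.001/(398×23.4) = 1.074×10^-7 K/W
R_extruded polystyrene = L/(kA) = 0.075/(0.0285×23.4) = 0.1125 K/W
R_softwood = L/(kA) = 0.085/(0.122×23.4) = 0.02977 K/W
R_outer film = 1/(h_o·A) = 1/(16.5×23.4) = 0.00259 K/W
R_total = 0.1448 K/W
Q = ΔT / R_total = 35 / 0.1448

Q ≈ 242 W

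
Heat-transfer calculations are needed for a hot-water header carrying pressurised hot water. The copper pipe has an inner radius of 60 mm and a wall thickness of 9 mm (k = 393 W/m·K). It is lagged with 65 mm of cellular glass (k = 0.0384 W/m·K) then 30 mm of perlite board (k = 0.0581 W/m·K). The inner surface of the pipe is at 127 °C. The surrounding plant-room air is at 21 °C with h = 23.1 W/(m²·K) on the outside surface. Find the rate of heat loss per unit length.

q′ ≈ 31.7 W/m

Per-layer cylindrical resistances, series-summed:
R_copper pipe wall = ln(69/60)/(2π×393×1) = 5.66×10^-5 K/W
R_cellular glass = ln(134/69)/(2π×0.0384×1) = 2.751 K/W
R_perlite board = ln(164/134)/(2π×0.0581×1) = 0.5534 K/W
R_outer film = 1/(h_o·2πr_oL) = 1/(23.1×2π×0.164×1) = 0.04201 K/W
R_total = 3.346 K/W
Q = ΔT/R_total = 106/3.346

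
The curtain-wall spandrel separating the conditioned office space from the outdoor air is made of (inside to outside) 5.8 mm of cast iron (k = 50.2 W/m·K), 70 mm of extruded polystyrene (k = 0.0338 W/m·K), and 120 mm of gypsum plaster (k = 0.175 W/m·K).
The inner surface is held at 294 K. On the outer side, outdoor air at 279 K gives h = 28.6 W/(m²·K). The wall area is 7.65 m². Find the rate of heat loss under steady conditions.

Model the wall as resistances in series:
R_cast iron = L/(kA) = 0.0058/(50.2×7.65) = 1.51×10^-5 K/W
R_extruded polystyrene = L/(kA) = 0.07/(0.0338×7.65) = 0.2707 K/W
R_gypsum plaster = L/(kA) = 0.12/(0.175×7.65) = 0.08964 K/W
R_outer film = 1/(h_o·A) = 1/(28.6×7.65) = 0.004571 K/W
R_total = 0.3649 K/W
Q = ΔT / R_total = 15 / 0.3649

Q ≈ 41.1 W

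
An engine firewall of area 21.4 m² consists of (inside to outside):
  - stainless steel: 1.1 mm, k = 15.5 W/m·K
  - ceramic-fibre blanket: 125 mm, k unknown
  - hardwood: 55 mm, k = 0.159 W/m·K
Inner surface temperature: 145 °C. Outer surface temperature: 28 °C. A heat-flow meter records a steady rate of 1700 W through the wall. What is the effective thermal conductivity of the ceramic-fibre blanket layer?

k ≈ 0.111 W/(m·K)

Using the resistance-network approach (series):
R_stainless steel = L/(kA) = 0.0011/(15.5×21.4) = 3.316×10^-6 K/W
R_hardwood = L/(kA) = 0.055/(0.159×21.4) = 0.01616 K/W
Sum of known resistances R_other = 0.01617 K/W
Total R = ΔT/Q = 117/1700 = 0.06882 K/W
R_ceramic-fibre blanket = R_total − R_other = 0.05266 K/W
k = L/(R·A) = 0.125/(0.05266×21.4)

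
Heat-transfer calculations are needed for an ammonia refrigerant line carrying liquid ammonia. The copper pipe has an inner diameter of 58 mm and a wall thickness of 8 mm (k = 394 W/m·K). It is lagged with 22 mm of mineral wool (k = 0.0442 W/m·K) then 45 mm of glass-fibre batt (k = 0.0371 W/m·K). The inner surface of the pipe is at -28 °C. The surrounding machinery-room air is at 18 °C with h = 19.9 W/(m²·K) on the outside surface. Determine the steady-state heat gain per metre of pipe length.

For a radial system each layer contributes R = ln(r_out/r_in)/(2πkL); films add R = 1/(hA).
R_copper pipe wall = ln(37/29)/(2π×394×1) = 9.841×10^-5 K/W
R_mineral wool = ln(59/37)/(2π×0.0442×1) = 1.68 K/W
R_glass-fibre batt = ln(104/59)/(2π×0.0371×1) = 2.432 K/W
R_outer film = 1/(h_o·2πr_oL) = 1/(19.9×2π×0.104×1) = 0.0769 K/W
R_total = 4.189 K/W
Q = ΔT/R_total = 46/4.189

q′ ≈ 11 W/m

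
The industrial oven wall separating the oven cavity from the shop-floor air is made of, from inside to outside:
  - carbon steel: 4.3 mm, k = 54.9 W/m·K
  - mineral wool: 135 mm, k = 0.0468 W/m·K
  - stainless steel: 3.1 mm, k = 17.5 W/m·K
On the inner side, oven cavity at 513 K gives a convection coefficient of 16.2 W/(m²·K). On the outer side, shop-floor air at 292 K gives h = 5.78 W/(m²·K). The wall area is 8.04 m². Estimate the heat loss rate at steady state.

Q ≈ 570 W

Using the resistance-network approach (series):
R_inner film = 1/(h_i·A) = 1/(16.2×8.04) = 0.007678 K/W
R_carbon steel = L/(kA) = 0.0043/(54.9×8.04) = 9.742×10^-6 K/W
R_mineral wool = L/(kA) = 0.135/(0.0468×8.04) = 0.3588 K/W
R_stainless steel = L/(kA) = 0.0031/(17.5×8.04) = 2.203×10^-5 K/W
R_outer film = 1/(h_o·A) = 1/(5.78×8.04) = 0.02152 K/W
R_total = 0.388 K/W
Q = ΔT / R_total = 221 / 0.388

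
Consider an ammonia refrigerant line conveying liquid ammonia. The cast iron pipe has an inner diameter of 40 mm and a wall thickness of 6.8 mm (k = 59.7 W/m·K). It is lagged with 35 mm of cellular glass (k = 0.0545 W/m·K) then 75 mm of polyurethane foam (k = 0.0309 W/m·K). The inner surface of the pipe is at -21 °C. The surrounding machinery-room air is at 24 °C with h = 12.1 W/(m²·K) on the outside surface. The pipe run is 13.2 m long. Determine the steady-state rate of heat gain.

Radial resistances (cylindrical: R_cond = ln(r_o/r_i)/(2πkL), R_conv = 1/(h·2πrL)):
R_cast iron pipe wall = ln(26.8/20)/(2π×59.7×13.2) = 5.911×10^-5 K/W
R_cellular glass = ln(61.8/26.8)/(2π×0.0545×13.2) = 0.1848 K/W
R_polyurethane foam = ln(136.8/61.8)/(2π×0.0309×13.2) = 0.3101 K/W
R_outer film = 1/(h_o·2πr_oL) = 1/(12.1×2π×0.1368×13.2) = 0.007284 K/W
R_total = 0.5022 K/W
Q = ΔT/R_total = 45/0.5022

Q ≈ 89.6 W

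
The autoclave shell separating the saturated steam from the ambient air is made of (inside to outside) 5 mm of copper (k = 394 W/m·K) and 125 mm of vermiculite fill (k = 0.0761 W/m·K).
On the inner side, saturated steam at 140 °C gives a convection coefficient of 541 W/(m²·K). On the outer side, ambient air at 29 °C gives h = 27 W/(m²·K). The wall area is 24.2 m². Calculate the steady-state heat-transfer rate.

Model the wall as resistances in series:
R_inner film = 1/(h_i·A) = 1/(541×24.2) = 7.638×10^-5 K/W
R_copper = L/(kA) = 0.005/(394×24.2) = 5.244×10^-7 K/W
R_vermiculite fill = L/(kA) = 0.125/(0.0761×24.2) = 0.06788 K/W
R_outer film = 1/(h_o·A) = 1/(27×24.2) = 0.00153 K/W
R_total = 0.06948 K/W
Q = ΔT / R_total = 111 / 0.06948

Q ≈ 1600 W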